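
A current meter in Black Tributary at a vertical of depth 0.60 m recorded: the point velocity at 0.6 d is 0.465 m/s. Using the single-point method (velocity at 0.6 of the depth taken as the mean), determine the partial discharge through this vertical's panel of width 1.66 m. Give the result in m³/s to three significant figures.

v̄ = v₀.₆ = 0.465 m/s
q = v̄ × d × w = 0.4650 × 0.60 × 1.66 = 0.4631 m³/s

0.463 m³/s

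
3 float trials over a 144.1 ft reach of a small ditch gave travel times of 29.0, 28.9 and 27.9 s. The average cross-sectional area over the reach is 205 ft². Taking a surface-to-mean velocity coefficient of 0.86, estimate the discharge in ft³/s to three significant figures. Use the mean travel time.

t̄ = (29.0 + 28.9 + 27.9) / 3 = 28.6 s
v_surface = L / t̄ = 144.1 / 28.6 = 5.038 ft/s
v_mean = 0.86 × 5.038 = 4.333 ft/s
Q = A × v_mean = 205 × 4.333 = 888.3 ft³/s

888 ft³/s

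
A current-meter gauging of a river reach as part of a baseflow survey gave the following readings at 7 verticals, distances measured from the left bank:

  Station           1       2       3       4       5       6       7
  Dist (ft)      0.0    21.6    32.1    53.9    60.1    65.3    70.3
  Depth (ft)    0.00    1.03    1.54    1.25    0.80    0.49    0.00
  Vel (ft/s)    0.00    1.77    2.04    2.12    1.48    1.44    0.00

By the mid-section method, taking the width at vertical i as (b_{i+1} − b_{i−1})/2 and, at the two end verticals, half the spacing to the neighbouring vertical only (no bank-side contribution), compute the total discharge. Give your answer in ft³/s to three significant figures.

127 ft³/s

w_2 = (32.1 − 0.0)/2 = 16.05 ft; q_2 = 1.77 × 1.03 × 16.05 = 29.26 ft³/s
w_3 = (53.9 − 21.6)/2 = 16.15 ft; q_3 = 2.04 × 1.54 × 16.15 = 50.74 ft³/s
w_4 = (60.1 − 32.1)/2 = 14 ft; q_4 = 2.12 × 1.25 × 14 = 37.10 ft³/s
w_5 = (65.3 − 53.9)/2 = 5.7 ft; q_5 = 1.48 × 0.80 × 5.7 = 6.749 ft³/s
w_6 = (70.3 − 60.1)/2 = 5.1 ft; q_6 = 1.44 × 0.49 × 5.1 = 3.599 ft³/s
Stations 1, 7 contribute zero (depth or velocity is 0).
Q = Σ qᵢ = 127.4 ft³/s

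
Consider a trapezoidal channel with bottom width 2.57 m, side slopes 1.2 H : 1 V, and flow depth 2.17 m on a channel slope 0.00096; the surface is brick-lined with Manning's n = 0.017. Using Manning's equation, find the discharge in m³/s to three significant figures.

23.1 m³/s

A = (b + z·y)·y = (2.57 + 1.2×2.17)×2.17 = 11.23 m²
P = b + 2y√(1+z²) = 2.57 + 2×2.17×√(1+1.2²) = 9.349 m
R = A/P = 11.23/9.349 = 1.201 m
Q = (1/n)·A·R^(2/3)·S^(1/2) = (1/0.017) × 11.23 × 1.201^(2/3) × 0.00096^(1/2) = 23.12 m³/s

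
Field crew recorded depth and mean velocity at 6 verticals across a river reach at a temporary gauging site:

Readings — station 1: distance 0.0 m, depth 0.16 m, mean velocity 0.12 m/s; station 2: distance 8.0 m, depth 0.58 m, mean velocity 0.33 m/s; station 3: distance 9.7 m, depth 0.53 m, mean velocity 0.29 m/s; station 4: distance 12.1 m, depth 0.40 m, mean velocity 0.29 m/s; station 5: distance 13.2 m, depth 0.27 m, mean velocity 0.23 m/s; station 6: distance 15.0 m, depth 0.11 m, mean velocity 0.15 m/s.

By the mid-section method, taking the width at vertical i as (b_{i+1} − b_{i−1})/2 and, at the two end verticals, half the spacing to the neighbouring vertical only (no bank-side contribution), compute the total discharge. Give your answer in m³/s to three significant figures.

1.63 m³/s

w_1 = (8.0 − 0.0)/2 = 4 m; q_1 = 0.12 × 0.16 × 4 = 0.07680 m³/s
w_2 = (9.7 − 0.0)/2 = 4.85 m; q_2 = 0.33 × 0.58 × 4.85 = 0.9283 m³/s
w_3 = (12.1 − 8.0)/2 = 2.05 m; q_3 = 0.29 × 0.53 × 2.05 = 0.3151 m³/s
w_4 = (13.2 − 9.7)/2 = 1.75 m; q_4 = 0.29 × 0.40 × 1.75 = 0.2030 m³/s
w_5 = (15.0 − 12.1)/2 = 1.45 m; q_5 = 0.23 × 0.27 × 1.45 = 0.09005 m³/s
w_6 = (15.0 − 13.2)/2 = 0.9 m; q_6 = 0.15 × 0.11 × 0.9 = 0.01485 m³/s
Q = Σ qᵢ = 1.628 m³/s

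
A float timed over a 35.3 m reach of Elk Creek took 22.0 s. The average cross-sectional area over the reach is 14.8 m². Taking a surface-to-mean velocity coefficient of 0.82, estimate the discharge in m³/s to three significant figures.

19.5 m³/s

v_surface = L / t̄ = 35.3 / 22 = 1.605 m/s
v_mean = 0.82 × 1.605 = 1.316 m/s
Q = A × v_mean = 14.8 × 1.316 = 19.47 m³/s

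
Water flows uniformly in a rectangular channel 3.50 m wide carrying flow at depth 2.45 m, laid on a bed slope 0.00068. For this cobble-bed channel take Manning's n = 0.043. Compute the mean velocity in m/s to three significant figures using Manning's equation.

0.615 m/s

A = b·y = 3.50 × 2.45 = 8.575 m²
P = b + 2y = 3.50 + 2×2.45 = 8.400 m
R = A/P = 8.575/8.400 = 1.021 m
Q = (1/n)·A·R^(2/3)·S^(1/2) = (1/0.043) × 8.575 × 1.021^(2/3) × 0.00068^(1/2) = 5.272 m³/s
V = Q/A = 5.272/8.575 = 0.6148 m/s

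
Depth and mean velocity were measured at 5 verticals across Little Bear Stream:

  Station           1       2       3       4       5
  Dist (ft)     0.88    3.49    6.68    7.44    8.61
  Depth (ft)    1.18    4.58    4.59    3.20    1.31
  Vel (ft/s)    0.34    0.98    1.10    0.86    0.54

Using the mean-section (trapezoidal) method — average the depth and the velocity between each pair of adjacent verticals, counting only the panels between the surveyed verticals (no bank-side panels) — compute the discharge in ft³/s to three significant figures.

Panel 1-2: Δb = 2.61 ft, d̄ = (1.18+4.58)/2 = 2.88, v̄ = (0.34+0.98)/2 = 0.66 → q = 2.61×2.88×0.66 = 4.961 ft³/s
Panel 2-3: Δb = 3.19 ft, d̄ = (4.58+4.59)/2 = 4.585, v̄ = (0.98+1.10)/2 = 1.04 → q = 3.19×4.585×1.04 = 15.21 ft³/s
Panel 3-4: Δb = 0.76 ft, d̄ = (4.59+3.20)/2 = 3.895, v̄ = (1.10+0.86)/2 = 0.98 → q = 0.76×3.895×0.98 = 2.901 ft³/s
Panel 4-5: Δb = 1.17 ft, d̄ = (3.20+1.31)/2 = 2.255, v̄ = (0.86+0.54)/2 = 0.7 → q = 1.17×2.255×0.7 = 1.847 ft³/s
Q = Σ q = 24.92 ft³/s

24.9 ft³/s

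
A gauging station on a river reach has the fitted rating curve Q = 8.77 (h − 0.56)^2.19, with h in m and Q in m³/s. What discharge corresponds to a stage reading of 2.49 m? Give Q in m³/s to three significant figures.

37.0 m³/s

Q = 8.77 × (2.49 − 0.56)^2.19 = 8.77 × 1.93^2.19 = 37.01 m³/s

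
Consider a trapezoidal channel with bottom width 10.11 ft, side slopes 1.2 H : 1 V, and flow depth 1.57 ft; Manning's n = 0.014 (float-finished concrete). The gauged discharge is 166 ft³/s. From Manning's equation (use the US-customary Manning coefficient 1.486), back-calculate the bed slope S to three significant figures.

A = (b + z·y)·y = (10.11 + 1.2×1.57)×1.57 = 18.83 ft²
P = b + 2y√(1+z²) = 10.11 + 2×1.57×√(1+1.2²) = 15.01 ft
R = A/P = 18.83/15.01 = 1.254 ft
S = (Q·n / (1.486·A·R^(2/3)))² = (166×0.014 / (1.486×18.83×1.163))² = 0.005100

0.00510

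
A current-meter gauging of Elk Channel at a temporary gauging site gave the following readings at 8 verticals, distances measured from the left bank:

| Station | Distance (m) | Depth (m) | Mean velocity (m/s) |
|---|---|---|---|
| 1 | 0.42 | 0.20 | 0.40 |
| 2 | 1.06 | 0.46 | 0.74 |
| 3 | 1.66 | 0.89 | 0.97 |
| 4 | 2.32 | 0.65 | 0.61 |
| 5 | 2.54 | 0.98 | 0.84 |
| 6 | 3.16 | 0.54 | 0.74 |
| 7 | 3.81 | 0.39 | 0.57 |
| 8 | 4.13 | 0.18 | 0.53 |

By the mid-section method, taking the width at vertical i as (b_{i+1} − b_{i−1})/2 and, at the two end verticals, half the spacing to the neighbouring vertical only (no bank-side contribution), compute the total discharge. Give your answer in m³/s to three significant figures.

w_1 = (1.06 − 0.42)/2 = 0.32 m; q_1 = 0.40 × 0.20 × 0.32 = 0.02560 m³/s
w_2 = (1.66 − 0.42)/2 = 0.62 m; q_2 = 0.74 × 0.46 × 0.62 = 0.2110 m³/s
w_3 = (2.32 − 1.06)/2 = 0.63 m; q_3 = 0.97 × 0.89 × 0.63 = 0.5439 m³/s
w_4 = (2.54 − 1.66)/2 = 0.44 m; q_4 = 0.61 × 0.65 × 0.44 = 0.1745 m³/s
w_5 = (3.16 − 2.32)/2 = 0.42 m; q_5 = 0.84 × 0.98 × 0.42 = 0.3457 m³/s
w_6 = (3.81 − 2.54)/2 = 0.635 m; q_6 = 0.74 × 0.54 × 0.635 = 0.2537 m³/s
w_7 = (4.13 − 3.16)/2 = 0.485 m; q_7 = 0.57 × 0.39 × 0.485 = 0.1078 m³/s
w_8 = (4.13 − 3.81)/2 = 0.16 m; q_8 = 0.53 × 0.18 × 0.16 = 0.01526 m³/s
Q = Σ qᵢ = 1.678 m³/s

1.68 m³/s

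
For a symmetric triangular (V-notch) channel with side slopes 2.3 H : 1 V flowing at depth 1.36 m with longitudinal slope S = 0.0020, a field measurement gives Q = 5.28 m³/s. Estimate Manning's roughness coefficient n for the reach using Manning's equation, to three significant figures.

0.0263

A = z·y² = 2.3×1.36² = 4.254 m²
P = 2y√(1+z²) = 2×1.36×√(1+2.3²) = 6.822 m
R = A/P = 4.254/6.822 = 0.6236 m
n = (1/Q)·A·R^(2/3)·S^(1/2) = (1/5.28) × 4.254 × 0.7299 × 0.04472 = 0.02630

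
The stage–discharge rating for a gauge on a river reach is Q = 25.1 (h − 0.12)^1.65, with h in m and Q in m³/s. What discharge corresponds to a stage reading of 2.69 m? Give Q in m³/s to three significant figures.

119 m³/s

Q = 25.1 × (2.69 − 0.12)^1.65 = 25.1 × 2.57^1.65 = 119.1 m³/s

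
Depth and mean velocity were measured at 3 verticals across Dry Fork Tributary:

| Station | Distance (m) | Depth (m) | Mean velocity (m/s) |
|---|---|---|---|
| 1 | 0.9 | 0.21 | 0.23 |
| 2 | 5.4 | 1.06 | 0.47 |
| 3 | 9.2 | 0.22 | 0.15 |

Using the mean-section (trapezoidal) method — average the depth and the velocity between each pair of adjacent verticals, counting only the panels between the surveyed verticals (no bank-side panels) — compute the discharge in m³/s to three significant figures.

Panel 1-2: Δb = 4.5 m, d̄ = (0.21+1.06)/2 = 0.635, v̄ = (0.23+0.47)/2 = 0.35 → q = 4.5×0.635×0.35 = 1.000 m³/s
Panel 2-3: Δb = 3.8 m, d̄ = (1.06+0.22)/2 = 0.64, v̄ = (0.47+0.15)/2 = 0.31 → q = 3.8×0.64×0.31 = 0.7539 m³/s
Q = Σ q = 1.754 m³/s

1.75 m³/s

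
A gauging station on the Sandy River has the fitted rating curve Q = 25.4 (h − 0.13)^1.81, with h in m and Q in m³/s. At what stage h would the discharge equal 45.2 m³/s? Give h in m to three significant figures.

h − h₀ = (Q/C)^(1/b) = (45.2/25.4)^(1/1.81) = 1.375 m
h = 0.13 + 1.375 = 1.505 m

1.50 m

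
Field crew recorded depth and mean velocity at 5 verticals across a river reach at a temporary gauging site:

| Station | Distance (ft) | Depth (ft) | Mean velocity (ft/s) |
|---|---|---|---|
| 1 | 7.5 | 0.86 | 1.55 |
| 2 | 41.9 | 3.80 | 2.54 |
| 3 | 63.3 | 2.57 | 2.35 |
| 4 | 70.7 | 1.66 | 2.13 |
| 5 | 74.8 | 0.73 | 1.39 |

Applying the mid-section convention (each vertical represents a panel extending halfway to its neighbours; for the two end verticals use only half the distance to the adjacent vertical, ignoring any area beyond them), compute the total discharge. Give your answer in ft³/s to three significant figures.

w_1 = (41.9 − 7.5)/2 = 17.2 ft; q_1 = 1.55 × 0.86 × 17.2 = 22.93 ft³/s
w_2 = (63.3 − 7.5)/2 = 27.9 ft; q_2 = 2.54 × 3.80 × 27.9 = 269.3 ft³/s
w_3 = (70.7 − 41.9)/2 = 14.4 ft; q_3 = 2.35 × 2.57 × 14.4 = 86.97 ft³/s
w_4 = (74.8 − 63.3)/2 = 5.75 ft; q_4 = 2.13 × 1.66 × 5.75 = 20.33 ft³/s
w_5 = (74.8 − 70.7)/2 = 2.05 ft; q_5 = 1.39 × 0.73 × 2.05 = 2.080 ft³/s
Q = Σ qᵢ = 401.6 ft³/s

402 ft³/s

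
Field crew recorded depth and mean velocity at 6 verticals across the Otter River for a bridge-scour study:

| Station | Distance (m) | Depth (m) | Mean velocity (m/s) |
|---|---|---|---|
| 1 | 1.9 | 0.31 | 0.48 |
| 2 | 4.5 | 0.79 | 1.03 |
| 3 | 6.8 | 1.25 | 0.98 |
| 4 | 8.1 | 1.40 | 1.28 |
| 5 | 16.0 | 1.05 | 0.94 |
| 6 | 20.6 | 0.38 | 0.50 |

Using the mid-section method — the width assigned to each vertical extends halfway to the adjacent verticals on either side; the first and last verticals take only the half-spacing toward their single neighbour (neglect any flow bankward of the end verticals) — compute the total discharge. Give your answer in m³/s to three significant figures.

19.2 m³/s

w_1 = (4.5 − 1.9)/2 = 1.3 m; q_1 = 0.48 × 0.31 × 1.3 = 0.1934 m³/s
w_2 = (6.8 − 1.9)/2 = 2.45 m; q_2 = 1.03 × 0.79 × 2.45 = 1.994 m³/s
w_3 = (8.1 − 4.5)/2 = 1.8 m; q_3 = 0.98 × 1.25 × 1.8 = 2.205 m³/s
w_4 = (16.0 − 6.8)/2 = 4.6 m; q_4 = 1.28 × 1.40 × 4.6 = 8.243 m³/s
w_5 = (20.6 − 8.1)/2 = 6.25 m; q_5 = 0.94 × 1.05 × 6.25 = 6.169 m³/s
w_6 = (20.6 − 16.0)/2 = 2.3 m; q_6 = 0.50 × 0.38 × 2.3 = 0.4370 m³/s
Q = Σ qᵢ = 19.24 m³/s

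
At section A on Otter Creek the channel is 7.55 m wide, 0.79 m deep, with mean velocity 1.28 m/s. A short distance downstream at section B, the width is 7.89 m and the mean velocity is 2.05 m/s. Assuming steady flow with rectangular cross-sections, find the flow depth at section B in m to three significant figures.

Q = A₁V₁ = (7.55×0.79) × 1.28 = 7.635 m³/s
d₂ = Q/(b₂ V₂) = 7.635/(7.89×2.05) = 0.4720 m

0.472 m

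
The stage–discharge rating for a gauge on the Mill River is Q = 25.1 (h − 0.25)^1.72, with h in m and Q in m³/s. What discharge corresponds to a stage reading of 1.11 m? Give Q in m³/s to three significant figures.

Q = 25.1 × (1.11 − 0.25)^1.72 = 25.1 × 0.86^1.72 = 19.36 m³/s

19.4 m³/s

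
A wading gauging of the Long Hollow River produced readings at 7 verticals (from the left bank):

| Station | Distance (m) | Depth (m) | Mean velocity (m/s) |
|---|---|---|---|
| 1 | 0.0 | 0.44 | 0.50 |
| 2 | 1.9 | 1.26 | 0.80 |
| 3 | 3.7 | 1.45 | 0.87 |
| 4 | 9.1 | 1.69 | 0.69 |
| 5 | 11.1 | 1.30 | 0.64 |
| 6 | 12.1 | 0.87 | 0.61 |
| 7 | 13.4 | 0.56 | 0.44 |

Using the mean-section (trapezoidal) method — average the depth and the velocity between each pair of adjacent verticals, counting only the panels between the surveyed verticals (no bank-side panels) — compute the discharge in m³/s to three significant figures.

Panel 1-2: Δb = 1.9 m, d̄ = (0.44+1.26)/2 = 0.85, v̄ = (0.50+0.80)/2 = 0.65 → q = 1.9×0.85×0.65 = 1.050 m³/s
Panel 2-3: Δb = 1.8 m, d̄ = (1.26+1.45)/2 = 1.355, v̄ = (0.80+0.87)/2 = 0.835 → q = 1.8×1.355×0.835 = 2.037 m³/s
Panel 3-4: Δb = 5.4 m, d̄ = (1.45+1.69)/2 = 1.57, v̄ = (0.87+0.69)/2 = 0.78 → q = 5.4×1.57×0.78 = 6.613 m³/s
Panel 4-5: Δb = 2 m, d̄ = (1.69+1.30)/2 = 1.495, v̄ = (0.69+0.64)/2 = 0.665 → q = 2×1.495×0.665 = 1.988 m³/s
Panel 5-6: Δb = 1 m, d̄ = (1.30+0.87)/2 = 1.085, v̄ = (0.64+0.61)/2 = 0.625 → q = 1×1.085×0.625 = 0.6781 m³/s
Panel 6-7: Δb = 1.3 m, d̄ = (0.87+0.56)/2 = 0.715, v̄ = (0.61+0.44)/2 = 0.525 → q = 1.3×0.715×0.525 = 0.4880 m³/s
Q = Σ q = 12.85 m³/s

12.9 m³/s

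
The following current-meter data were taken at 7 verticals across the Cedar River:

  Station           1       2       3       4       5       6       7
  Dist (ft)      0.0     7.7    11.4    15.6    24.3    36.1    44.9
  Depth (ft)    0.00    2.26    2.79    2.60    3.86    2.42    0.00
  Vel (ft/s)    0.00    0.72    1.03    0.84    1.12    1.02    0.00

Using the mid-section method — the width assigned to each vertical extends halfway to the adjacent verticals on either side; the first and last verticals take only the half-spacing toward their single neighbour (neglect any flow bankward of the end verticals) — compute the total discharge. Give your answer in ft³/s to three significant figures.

104 ft³/s

w_2 = (11.4 − 0.0)/2 = 5.7 ft; q_2 = 0.72 × 2.26 × 5.7 = 9.275 ft³/s
w_3 = (15.6 − 7.7)/2 = 3.95 ft; q_3 = 1.03 × 2.79 × 3.95 = 11.35 ft³/s
w_4 = (24.3 − 11.4)/2 = 6.45 ft; q_4 = 0.84 × 2.60 × 6.45 = 14.09 ft³/s
w_5 = (36.1 − 15.6)/2 = 10.25 ft; q_5 = 1.12 × 3.86 × 10.25 = 44.31 ft³/s
w_6 = (44.9 − 24.3)/2 = 10.3 ft; q_6 = 1.02 × 2.42 × 10.3 = 25.42 ft³/s
Stations 1, 7 contribute zero (depth or velocity is 0).
Q = Σ qᵢ = 104.5 ft³/s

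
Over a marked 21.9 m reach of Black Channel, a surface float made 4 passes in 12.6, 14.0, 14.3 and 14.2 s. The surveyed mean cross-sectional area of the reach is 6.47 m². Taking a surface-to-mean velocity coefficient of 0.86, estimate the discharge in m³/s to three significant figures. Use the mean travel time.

8.85 m³/s

t̄ = (12.6 + 14.0 + 14.3 + 14.2) / 4 = 13.775 s
v_surface = L / t̄ = 21.9 / 13.775 = 1.590 m/s
v_mean = 0.86 × 1.590 = 1.367 m/s
Q = A × v_mean = 6.47 × 1.367 = 8.846 m³/s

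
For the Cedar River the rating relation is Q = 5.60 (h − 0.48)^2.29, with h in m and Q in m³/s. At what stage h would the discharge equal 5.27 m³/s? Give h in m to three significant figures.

1.45 m

h − h₀ = (Q/C)^(1/b) = (5.27/5.60)^(1/2.29) = 0.9738 m
h = 0.48 + 0.9738 = 1.454 m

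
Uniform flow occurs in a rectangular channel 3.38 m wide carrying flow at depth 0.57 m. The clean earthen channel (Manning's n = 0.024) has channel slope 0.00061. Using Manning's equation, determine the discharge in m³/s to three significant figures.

A = b·y = 3.38 × 0.57 = 1.927 m²
P = b + 2y = 3.38 + 2×0.57 = 4.520 m
R = A/P = 1.927/4.520 = 0.4262 m
Q = (1/n)·A·R^(2/3)·S^(1/2) = (1/0.024) × 1.927 × 0.4262^(2/3) × 0.00061^(1/2) = 1.123 m³/s

1.12 m³/s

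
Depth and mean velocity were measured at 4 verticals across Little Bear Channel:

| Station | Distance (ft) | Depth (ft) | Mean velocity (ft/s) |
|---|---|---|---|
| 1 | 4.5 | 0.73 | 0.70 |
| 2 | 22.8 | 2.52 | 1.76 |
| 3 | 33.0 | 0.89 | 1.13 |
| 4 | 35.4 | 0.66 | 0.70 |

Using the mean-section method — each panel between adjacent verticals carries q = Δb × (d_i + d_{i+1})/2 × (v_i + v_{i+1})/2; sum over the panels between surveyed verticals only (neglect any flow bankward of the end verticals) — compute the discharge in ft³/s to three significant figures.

Panel 1-2: Δb = 18.3 ft, d̄ = (0.73+2.52)/2 = 1.625, v̄ = (0.70+1.76)/2 = 1.23 → q = 18.3×1.625×1.23 = 36.58 ft³/s
Panel 2-3: Δb = 10.2 ft, d̄ = (2.52+0.89)/2 = 1.705, v̄ = (1.76+1.13)/2 = 1.445 → q = 10.2×1.705×1.445 = 25.13 ft³/s
Panel 3-4: Δb = 2.4 ft, d̄ = (0.89+0.66)/2 = 0.775, v̄ = (1.13+0.70)/2 = 0.915 → q = 2.4×0.775×0.915 = 1.702 ft³/s
Q = Σ q = 63.41 ft³/s

63.4 ft³/s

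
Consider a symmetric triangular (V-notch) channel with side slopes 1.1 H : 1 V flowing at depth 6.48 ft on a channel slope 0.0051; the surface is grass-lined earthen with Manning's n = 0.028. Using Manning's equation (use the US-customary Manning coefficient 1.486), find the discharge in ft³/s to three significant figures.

A = z·y² = 1.1×6.48² = 46.19 ft²
P = 2y√(1+z²) = 2×6.48×√(1+1.1²) = 19.27 ft
R = A/P = 46.19/19.27 = 2.397 ft
Q = (1.486/n)·A·R^(2/3)·S^(1/2) = (1.486/0.028) × 46.19 × 2.397^(2/3) × 0.0051^(1/2) = 313.6 ft³/s

314 ft³/s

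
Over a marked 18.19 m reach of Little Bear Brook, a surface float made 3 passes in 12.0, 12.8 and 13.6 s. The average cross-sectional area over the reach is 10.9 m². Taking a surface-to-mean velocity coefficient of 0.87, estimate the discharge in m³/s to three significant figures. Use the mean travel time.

13.5 m³/s

t̄ = (12.0 + 12.8 + 13.6) / 3 = 12.8 s
v_surface = L / t̄ = 18.19 / 12.8 = 1.421 m/s
v_mean = 0.87 × 1.421 = 1.236 m/s
Q = A × v_mean = 10.9 × 1.236 = 13.48 m³/s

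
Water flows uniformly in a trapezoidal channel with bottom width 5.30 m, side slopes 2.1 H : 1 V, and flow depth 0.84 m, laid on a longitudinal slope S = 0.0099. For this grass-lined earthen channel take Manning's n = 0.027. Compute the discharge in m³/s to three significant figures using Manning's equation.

A = (b + z·y)·y = (5.30 + 2.1×0.84)×0.84 = 5.934 m²
P = b + 2y√(1+z²) = 5.30 + 2×0.84×√(1+2.1²) = 9.208 m
R = A/P = 5.934/9.208 = 0.6444 m
Q = (1/n)·A·R^(2/3)·S^(1/2) = (1/0.027) × 5.934 × 0.6444^(2/3) × 0.0099^(1/2) = 16.31 m³/s

16.3 m³/s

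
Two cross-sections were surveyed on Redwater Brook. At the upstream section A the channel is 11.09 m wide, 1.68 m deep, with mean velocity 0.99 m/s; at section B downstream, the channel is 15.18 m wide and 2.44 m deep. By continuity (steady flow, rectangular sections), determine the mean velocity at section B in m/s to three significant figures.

Q = A₁V₁ = (11.09×1.68) × 0.99 = 18.44 m³/s
A₂ = 15.18 × 2.44 = 37.04 m²
V₂ = Q/A₂ = 18.44/37.04 = 0.4980 m/s

0.498 m/s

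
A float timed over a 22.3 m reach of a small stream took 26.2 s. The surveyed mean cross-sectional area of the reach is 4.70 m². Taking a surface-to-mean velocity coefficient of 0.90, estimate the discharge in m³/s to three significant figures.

v_surface = L / t̄ = 22.3 / 26.2 = 0.8511 m/s
v_mean = 0.90 × 0.8511 = 0.7660 m/s
Q = A × v_mean = 4.70 × 0.7660 = 3.600 m³/s

3.60 m³/s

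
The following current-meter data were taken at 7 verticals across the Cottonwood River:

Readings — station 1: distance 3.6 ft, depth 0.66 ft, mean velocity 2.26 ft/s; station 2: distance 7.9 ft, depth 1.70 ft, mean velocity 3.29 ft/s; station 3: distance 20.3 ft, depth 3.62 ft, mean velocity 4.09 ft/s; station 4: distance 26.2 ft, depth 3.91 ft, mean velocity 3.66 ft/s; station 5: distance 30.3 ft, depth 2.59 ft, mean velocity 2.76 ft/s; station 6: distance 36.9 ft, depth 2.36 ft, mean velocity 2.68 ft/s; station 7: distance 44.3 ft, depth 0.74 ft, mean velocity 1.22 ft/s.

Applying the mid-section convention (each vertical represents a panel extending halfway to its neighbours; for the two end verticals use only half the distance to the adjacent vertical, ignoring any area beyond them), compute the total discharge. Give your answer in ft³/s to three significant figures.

w_1 = (7.9 − 3.6)/2 = 2.15 ft; q_1 = 2.26 × 0.66 × 2.15 = 3.207 ft³/s
w_2 = (20.3 − 3.6)/2 = 8.35 ft; q_2 = 3.29 × 1.70 × 8.35 = 46.70 ft³/s
w_3 = (26.2 − 7.9)/2 = 9.15 ft; q_3 = 4.09 × 3.62 × 9.15 = 135.5 ft³/s
w_4 = (30.3 − 20.3)/2 = 5 ft; q_4 = 3.66 × 3.91 × 5 = 71.55 ft³/s
w_5 = (36.9 − 26.2)/2 = 5.35 ft; q_5 = 2.76 × 2.59 × 5.35 = 38.24 ft³/s
w_6 = (44.3 − 30.3)/2 = 7 ft; q_6 = 2.68 × 2.36 × 7 = 44.27 ft³/s
w_7 = (44.3 − 36.9)/2 = 3.7 ft; q_7 = 1.22 × 0.74 × 3.7 = 3.340 ft³/s
Q = Σ qᵢ = 342.8 ft³/s

343 ft³/s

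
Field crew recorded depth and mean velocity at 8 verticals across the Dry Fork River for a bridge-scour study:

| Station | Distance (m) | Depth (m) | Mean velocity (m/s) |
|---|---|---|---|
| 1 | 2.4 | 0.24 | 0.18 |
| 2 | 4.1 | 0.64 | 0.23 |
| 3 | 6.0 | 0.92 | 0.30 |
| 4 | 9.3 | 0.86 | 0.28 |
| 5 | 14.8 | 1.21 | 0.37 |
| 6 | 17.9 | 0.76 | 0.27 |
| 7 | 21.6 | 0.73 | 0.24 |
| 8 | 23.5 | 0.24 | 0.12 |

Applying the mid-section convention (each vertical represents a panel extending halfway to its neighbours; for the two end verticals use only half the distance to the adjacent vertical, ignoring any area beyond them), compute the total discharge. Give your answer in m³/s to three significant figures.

5.22 m³/s

w_1 = (4.1 − 2.4)/2 = 0.85 m; q_1 = 0.18 × 0.24 × 0.85 = 0.03672 m³/s
w_2 = (6.0 − 2.4)/2 = 1.8 m; q_2 = 0.23 × 0.64 × 1.8 = 0.2650 m³/s
w_3 = (9.3 − 4.1)/2 = 2.6 m; q_3 = 0.30 × 0.92 × 2.6 = 0.7176 m³/s
w_4 = (14.8 − 6.0)/2 = 4.4 m; q_4 = 0.28 × 0.86 × 4.4 = 1.060 m³/s
w_5 = (17.9 − 9.3)/2 = 4.3 m; q_5 = 0.37 × 1.21 × 4.3 = 1.925 m³/s
w_6 = (21.6 − 14.8)/2 = 3.4 m; q_6 = 0.27 × 0.76 × 3.4 = 0.6977 m³/s
w_7 = (23.5 − 17.9)/2 = 2.8 m; q_7 = 0.24 × 0.73 × 2.8 = 0.4906 m³/s
w_8 = (23.5 − 21.6)/2 = 0.95 m; q_8 = 0.12 × 0.24 × 0.95 = 0.02736 m³/s
Q = Σ qᵢ = 5.220 m³/s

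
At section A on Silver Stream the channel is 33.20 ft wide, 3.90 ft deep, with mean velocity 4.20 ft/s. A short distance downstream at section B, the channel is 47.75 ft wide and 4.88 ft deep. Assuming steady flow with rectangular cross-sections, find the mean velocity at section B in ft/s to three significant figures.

2.33 ft/s

Q = A₁V₁ = (33.20×3.90) × 4.20 = 543.8 ft³/s
A₂ = 47.75 × 4.88 = 233.0 ft²
V₂ = Q/A₂ = 543.8/233.0 = 2.334 ft/s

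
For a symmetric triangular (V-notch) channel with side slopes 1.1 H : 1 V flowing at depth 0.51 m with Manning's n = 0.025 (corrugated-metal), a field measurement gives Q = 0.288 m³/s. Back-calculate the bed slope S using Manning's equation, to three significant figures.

A = z·y² = 1.1×0.51² = 0.2861 m²
P = 2y√(1+z²) = 2×0.51×√(1+1.1²) = 1.516 m
R = A/P = 0.2861/1.516 = 0.1887 m
S = (Q·n / (1·A·R^(2/3)))² = (0.288×0.025 / (1×0.2861×0.3290))² = 0.005852

0.00585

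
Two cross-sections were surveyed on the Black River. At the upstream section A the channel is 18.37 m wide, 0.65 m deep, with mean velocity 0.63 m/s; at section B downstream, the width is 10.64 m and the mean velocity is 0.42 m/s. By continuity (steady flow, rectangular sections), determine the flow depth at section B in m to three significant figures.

Q = A₁V₁ = (18.37×0.65) × 0.63 = 7.523 m³/s
d₂ = Q/(b₂ V₂) = 7.523/(10.64×0.42) = 1.683 m

1.68 m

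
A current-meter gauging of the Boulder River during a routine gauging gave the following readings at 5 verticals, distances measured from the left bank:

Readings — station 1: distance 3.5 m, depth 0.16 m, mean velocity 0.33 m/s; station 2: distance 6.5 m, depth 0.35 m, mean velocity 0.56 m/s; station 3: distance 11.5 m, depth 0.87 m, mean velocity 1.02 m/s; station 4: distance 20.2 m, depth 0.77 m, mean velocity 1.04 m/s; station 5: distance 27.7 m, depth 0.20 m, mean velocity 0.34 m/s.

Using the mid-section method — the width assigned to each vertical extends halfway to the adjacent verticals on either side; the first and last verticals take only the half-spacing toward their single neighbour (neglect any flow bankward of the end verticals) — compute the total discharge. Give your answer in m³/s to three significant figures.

13.7 m³/s

w_1 = (6.5 − 3.5)/2 = 1.5 m; q_1 = 0.33 × 0.16 × 1.5 = 0.07920 m³/s
w_2 = (11.5 − 3.5)/2 = 4 m; q_2 = 0.56 × 0.35 × 4 = 0.7840 m³/s
w_3 = (20.2 − 6.5)/2 = 6.85 m; q_3 = 1.02 × 0.87 × 6.85 = 6.079 m³/s
w_4 = (27.7 − 11.5)/2 = 8.1 m; q_4 = 1.04 × 0.77 × 8.1 = 6.486 m³/s
w_5 = (27.7 − 20.2)/2 = 3.75 m; q_5 = 0.34 × 0.20 × 3.75 = 0.2550 m³/s
Q = Σ qᵢ = 13.68 m³/s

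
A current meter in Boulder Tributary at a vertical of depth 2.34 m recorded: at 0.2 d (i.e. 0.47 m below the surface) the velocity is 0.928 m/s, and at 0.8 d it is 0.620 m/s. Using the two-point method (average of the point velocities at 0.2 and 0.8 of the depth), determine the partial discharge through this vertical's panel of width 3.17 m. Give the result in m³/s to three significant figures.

5.74 m³/s

v̄ = (0.928 + 0.620) / 2 = 0.7740 m/s
q = v̄ × d × w = 0.7740 × 2.34 × 3.17 = 5.741 m³/s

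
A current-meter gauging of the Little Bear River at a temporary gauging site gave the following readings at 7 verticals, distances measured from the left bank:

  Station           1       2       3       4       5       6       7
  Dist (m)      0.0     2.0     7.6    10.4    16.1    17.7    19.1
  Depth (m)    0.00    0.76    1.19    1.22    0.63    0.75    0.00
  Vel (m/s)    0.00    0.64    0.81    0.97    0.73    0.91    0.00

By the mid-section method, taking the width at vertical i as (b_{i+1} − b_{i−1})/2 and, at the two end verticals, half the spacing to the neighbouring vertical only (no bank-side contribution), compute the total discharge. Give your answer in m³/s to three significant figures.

13.6 m³/s

w_2 = (7.6 − 0.0)/2 = 3.8 m; q_2 = 0.64 × 0.76 × 3.8 = 1.848 m³/s
w_3 = (10.4 − 2.0)/2 = 4.2 m; q_3 = 0.81 × 1.19 × 4.2 = 4.048 m³/s
w_4 = (16.1 − 7.6)/2 = 4.25 m; q_4 = 0.97 × 1.22 × 4.25 = 5.029 m³/s
w_5 = (17.7 − 10.4)/2 = 3.65 m; q_5 = 0.73 × 0.63 × 3.65 = 1.679 m³/s
w_6 = (19.1 − 16.1)/2 = 1.5 m; q_6 = 0.91 × 0.75 × 1.5 = 1.024 m³/s
Stations 1, 7 contribute zero (depth or velocity is 0).
Q = Σ qᵢ = 13.63 m³/s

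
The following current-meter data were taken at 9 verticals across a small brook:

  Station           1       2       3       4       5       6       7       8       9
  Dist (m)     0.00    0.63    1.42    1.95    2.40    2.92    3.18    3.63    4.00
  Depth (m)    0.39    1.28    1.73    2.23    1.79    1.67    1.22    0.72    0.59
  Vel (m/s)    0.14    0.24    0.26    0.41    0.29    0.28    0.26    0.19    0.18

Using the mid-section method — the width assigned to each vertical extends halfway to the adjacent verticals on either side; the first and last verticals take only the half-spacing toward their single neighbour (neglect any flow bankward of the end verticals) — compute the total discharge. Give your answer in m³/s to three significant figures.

w_1 = (0.63 − 0.00)/2 = 0.315 m; q_1 = 0.14 × 0.39 × 0.315 = 0.01720 m³/s
w_2 = (1.42 − 0.00)/2 = 0.71 m; q_2 = 0.24 × 1.28 × 0.71 = 0.2181 m³/s
w_3 = (1.95 − 0.63)/2 = 0.66 m; q_3 = 0.26 × 1.73 × 0.66 = 0.2969 m³/s
w_4 = (2.40 − 1.42)/2 = 0.49 m; q_4 = 0.41 × 2.23 × 0.49 = 0.4480 m³/s
w_5 = (2.92 − 1.95)/2 = 0.485 m; q_5 = 0.29 × 1.79 × 0.485 = 0.2518 m³/s
w_6 = (3.18 − 2.40)/2 = 0.39 m; q_6 = 0.28 × 1.67 × 0.39 = 0.1824 m³/s
w_7 = (3.63 − 2.92)/2 = 0.355 m; q_7 = 0.26 × 1.22 × 0.355 = 0.1126 m³/s
w_8 = (4.00 − 3.18)/2 = 0.41 m; q_8 = 0.19 × 0.72 × 0.41 = 0.05609 m³/s
w_9 = (4.00 − 3.63)/2 = 0.185 m; q_9 = 0.18 × 0.59 × 0.185 = 0.01965 m³/s
Q = Σ qᵢ = 1.603 m³/s

1.60 m³/s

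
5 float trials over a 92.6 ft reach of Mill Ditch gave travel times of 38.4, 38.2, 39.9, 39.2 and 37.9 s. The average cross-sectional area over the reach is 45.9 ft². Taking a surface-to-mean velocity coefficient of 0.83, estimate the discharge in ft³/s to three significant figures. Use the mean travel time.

t̄ = (38.4 + 38.2 + 39.9 + 39.2 + 37.9) / 5 = 38.72 s
v_surface = L / t̄ = 92.6 / 38.72 = 2.392 ft/s
v_mean = 0.83 × 2.392 = 1.985 ft/s
Q = A × v_mean = 45.9 × 1.985 = 91.11 ft³/s

91.1 ft³/s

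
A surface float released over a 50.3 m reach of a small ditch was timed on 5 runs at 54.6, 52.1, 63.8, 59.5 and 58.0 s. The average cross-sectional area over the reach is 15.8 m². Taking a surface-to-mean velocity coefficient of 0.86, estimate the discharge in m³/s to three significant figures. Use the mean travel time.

11.9 m³/s

t̄ = (54.6 + 52.1 + 63.8 + 59.5 + 58.0) / 5 = 57.6 s
v_surface = L / t̄ = 50.3 / 57.6 = 0.8733 m/s
v_mean = 0.86 × 0.8733 = 0.7510 m/s
Q = A × v_mean = 15.8 × 0.7510 = 11.87 m³/s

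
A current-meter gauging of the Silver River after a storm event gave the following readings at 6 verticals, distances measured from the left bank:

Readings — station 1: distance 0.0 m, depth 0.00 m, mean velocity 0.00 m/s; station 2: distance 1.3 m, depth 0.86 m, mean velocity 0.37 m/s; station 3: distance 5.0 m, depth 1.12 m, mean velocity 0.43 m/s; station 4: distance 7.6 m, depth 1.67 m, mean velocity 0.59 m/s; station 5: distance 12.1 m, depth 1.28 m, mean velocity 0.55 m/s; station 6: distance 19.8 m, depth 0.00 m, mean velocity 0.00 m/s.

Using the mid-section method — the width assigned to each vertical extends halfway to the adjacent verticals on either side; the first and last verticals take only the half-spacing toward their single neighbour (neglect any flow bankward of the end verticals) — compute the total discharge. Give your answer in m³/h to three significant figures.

36400 m³/h

w_2 = (5.0 − 0.0)/2 = 2.5 m; q_2 = 0.37 × 0.86 × 2.5 = 0.7955 m³/s
w_3 = (7.6 − 1.3)/2 = 3.15 m; q_3 = 0.43 × 1.12 × 3.15 = 1.517 m³/s
w_4 = (12.1 − 5.0)/2 = 3.55 m; q_4 = 0.59 × 1.67 × 3.55 = 3.498 m³/s
w_5 = (19.8 − 7.6)/2 = 6.1 m; q_5 = 0.55 × 1.28 × 6.1 = 4.294 m³/s
Stations 1, 6 contribute zero (depth or velocity is 0).
Q = Σ qᵢ = 10.10 m³/s
= 10.10 × 3600 = 36380 m³/h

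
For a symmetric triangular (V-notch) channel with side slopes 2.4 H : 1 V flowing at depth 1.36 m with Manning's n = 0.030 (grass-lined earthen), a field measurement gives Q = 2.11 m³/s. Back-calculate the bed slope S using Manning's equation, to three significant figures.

0.000378

A = z·y² = 2.4×1.36² = 4.439 m²
P = 2y√(1+z²) = 2×1.36×√(1+2.4²) = 7.072 m
R = A/P = 4.439/7.072 = 0.6277 m
S = (Q·n / (1·A·R^(2/3)))² = (2.11×0.030 / (1×4.439×0.7331))² = 0.0003784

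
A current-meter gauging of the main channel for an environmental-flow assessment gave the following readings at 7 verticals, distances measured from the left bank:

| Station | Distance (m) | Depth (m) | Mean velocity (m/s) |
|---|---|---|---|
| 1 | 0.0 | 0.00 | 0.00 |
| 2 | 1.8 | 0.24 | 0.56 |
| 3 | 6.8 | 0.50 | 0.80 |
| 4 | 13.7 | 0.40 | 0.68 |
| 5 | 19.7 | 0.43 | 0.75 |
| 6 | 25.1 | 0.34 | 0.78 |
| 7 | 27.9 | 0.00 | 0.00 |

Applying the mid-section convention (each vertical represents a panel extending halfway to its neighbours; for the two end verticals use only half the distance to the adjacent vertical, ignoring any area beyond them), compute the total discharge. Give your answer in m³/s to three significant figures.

7.52 m³/s

w_2 = (6.8 − 0.0)/2 = 3.4 m; q_2 = 0.56 × 0.24 × 3.4 = 0.4570 m³/s
w_3 = (13.7 − 1.8)/2 = 5.95 m; q_3 = 0.80 × 0.50 × 5.95 = 2.380 m³/s
w_4 = (19.7 − 6.8)/2 = 6.45 m; q_4 = 0.68 × 0.40 × 6.45 = 1.754 m³/s
w_5 = (25.1 − 13.7)/2 = 5.7 m; q_5 = 0.75 × 0.43 × 5.7 = 1.838 m³/s
w_6 = (27.9 − 19.7)/2 = 4.1 m; q_6 = 0.78 × 0.34 × 4.1 = 1.087 m³/s
Stations 1, 7 contribute zero (depth or velocity is 0).
Q = Σ qᵢ = 7.517 m³/s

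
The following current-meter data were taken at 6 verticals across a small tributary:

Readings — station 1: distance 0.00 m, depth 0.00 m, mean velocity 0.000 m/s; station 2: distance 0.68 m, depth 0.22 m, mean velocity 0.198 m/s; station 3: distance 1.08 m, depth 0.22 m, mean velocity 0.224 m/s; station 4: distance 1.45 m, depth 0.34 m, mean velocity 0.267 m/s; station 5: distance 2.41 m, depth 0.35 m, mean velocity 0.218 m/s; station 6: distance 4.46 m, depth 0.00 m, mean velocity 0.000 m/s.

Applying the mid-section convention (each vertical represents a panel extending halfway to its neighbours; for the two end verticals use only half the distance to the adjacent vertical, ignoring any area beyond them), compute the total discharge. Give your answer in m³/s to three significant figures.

0.218 m³/s

w_2 = (1.08 − 0.00)/2 = 0.54 m; q_2 = 0.198 × 0.22 × 0.54 = 0.02352 m³/s
w_3 = (1.45 − 0.68)/2 = 0.385 m; q_3 = 0.224 × 0.22 × 0.385 = 0.01897 m³/s
w_4 = (2.41 − 1.08)/2 = 0.665 m; q_4 = 0.267 × 0.34 × 0.665 = 0.06037 m³/s
w_5 = (4.46 − 1.45)/2 = 1.505 m; q_5 = 0.218 × 0.35 × 1.505 = 0.1148 m³/s
Stations 1, 6 contribute zero (depth or velocity is 0).
Q = Σ qᵢ = 0.2177 m³/s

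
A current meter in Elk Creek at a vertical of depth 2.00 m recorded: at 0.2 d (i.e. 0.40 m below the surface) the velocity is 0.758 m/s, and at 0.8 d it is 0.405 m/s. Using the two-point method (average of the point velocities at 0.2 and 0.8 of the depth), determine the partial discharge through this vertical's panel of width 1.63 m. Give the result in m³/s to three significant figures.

v̄ = (0.758 + 0.405) / 2 = 0.5815 m/s
q = v̄ × d × w = 0.5815 × 2.00 × 1.63 = 1.896 m³/s

1.90 m³/s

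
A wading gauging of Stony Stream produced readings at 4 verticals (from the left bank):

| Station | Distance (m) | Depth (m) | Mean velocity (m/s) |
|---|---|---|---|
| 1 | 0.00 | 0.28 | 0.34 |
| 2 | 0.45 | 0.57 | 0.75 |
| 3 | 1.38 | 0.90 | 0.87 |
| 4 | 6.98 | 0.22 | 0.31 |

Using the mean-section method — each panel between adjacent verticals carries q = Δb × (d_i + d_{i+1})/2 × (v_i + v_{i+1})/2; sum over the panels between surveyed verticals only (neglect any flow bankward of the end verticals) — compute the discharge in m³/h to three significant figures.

9030 m³/h

Panel 1-2: Δb = 0.45 m, d̄ = (0.28+0.57)/2 = 0.425, v̄ = (0.34+0.75)/2 = 0.545 → q = 0.45×0.425×0.545 = 0.1042 m³/s
Panel 2-3: Δb = 0.93 m, d̄ = (0.57+0.90)/2 = 0.735, v̄ = (0.75+0.87)/2 = 0.81 → q = 0.93×0.735×0.81 = 0.5537 m³/s
Panel 3-4: Δb = 5.6 m, d̄ = (0.90+0.22)/2 = 0.56, v̄ = (0.87+0.31)/2 = 0.59 → q = 5.6×0.56×0.59 = 1.850 m³/s
Q = Σ q = 2.508 m³/s
= 2.508 × 3600 = 9029 m³/h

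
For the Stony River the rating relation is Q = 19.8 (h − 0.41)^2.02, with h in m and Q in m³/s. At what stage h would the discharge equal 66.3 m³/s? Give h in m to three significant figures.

h − h₀ = (Q/C)^(1/b) = (66.3/19.8)^(1/2.02) = 1.819 m
h = 0.41 + 1.819 = 2.229 m

2.23 m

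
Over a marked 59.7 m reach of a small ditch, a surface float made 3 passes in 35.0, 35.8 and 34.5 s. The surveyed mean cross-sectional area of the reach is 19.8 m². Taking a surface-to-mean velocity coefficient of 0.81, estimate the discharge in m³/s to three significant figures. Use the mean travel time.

t̄ = (35.0 + 35.8 + 34.5) / 3 = 35.1 s
v_surface = L / t̄ = 59.7 / 35.1 = 1.701 m/s
v_mean = 0.81 × 1.701 = 1.378 m/s
Q = A × v_mean = 19.8 × 1.378 = 27.28 m³/s

27.3 m³/s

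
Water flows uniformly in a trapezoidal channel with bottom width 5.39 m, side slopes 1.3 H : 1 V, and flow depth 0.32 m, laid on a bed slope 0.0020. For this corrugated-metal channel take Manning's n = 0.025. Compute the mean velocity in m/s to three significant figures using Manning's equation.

0.781 m/s

A = (b + z·y)·y = (5.39 + 1.3×0.32)×0.32 = 1.858 m²
P = b + 2y√(1+z²) = 5.39 + 2×0.32×√(1+1.3²) = 6.440 m
R = A/P = 1.858/6.440 = 0.2885 m
Q = (1/n)·A·R^(2/3)·S^(1/2) = (1/0.025) × 1.858 × 0.2885^(2/3) × 0.0020^(1/2) = 1.451 m³/s
V = Q/A = 1.451/1.858 = 0.7811 m/s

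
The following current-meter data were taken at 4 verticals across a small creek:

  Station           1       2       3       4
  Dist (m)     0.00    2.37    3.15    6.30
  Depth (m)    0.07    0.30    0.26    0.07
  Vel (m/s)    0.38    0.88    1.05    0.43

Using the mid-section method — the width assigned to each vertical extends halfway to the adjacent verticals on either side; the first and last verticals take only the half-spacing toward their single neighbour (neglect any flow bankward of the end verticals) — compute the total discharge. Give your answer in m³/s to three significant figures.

w_1 = (2.37 − 0.00)/2 = 1.185 m; q_1 = 0.38 × 0.07 × 1.185 = 0.03152 m³/s
w_2 = (3.15 − 0.00)/2 = 1.575 m; q_2 = 0.88 × 0.30 × 1.575 = 0.4158 m³/s
w_3 = (6.30 − 2.37)/2 = 1.965 m; q_3 = 1.05 × 0.26 × 1.965 = 0.5364 m³/s
w_4 = (6.30 − 3.15)/2 = 1.575 m; q_4 = 0.43 × 0.07 × 1.575 = 0.04741 m³/s
Q = Σ qᵢ = 1.031 m³/s

1.03 m³/s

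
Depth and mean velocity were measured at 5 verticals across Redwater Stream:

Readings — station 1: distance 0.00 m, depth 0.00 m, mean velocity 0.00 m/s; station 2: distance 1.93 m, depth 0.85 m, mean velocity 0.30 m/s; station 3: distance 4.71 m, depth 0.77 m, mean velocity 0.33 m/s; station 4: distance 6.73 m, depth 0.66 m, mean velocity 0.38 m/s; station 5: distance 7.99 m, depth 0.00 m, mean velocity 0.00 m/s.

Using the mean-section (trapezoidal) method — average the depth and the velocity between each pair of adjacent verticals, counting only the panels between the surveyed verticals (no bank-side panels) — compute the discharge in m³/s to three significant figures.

1.42 m³/s

Panel 1-2: Δb = 1.93 m, d̄ = (0.00+0.85)/2 = 0.425, v̄ = (0.00+0.30)/2 = 0.15 → q = 1.93×0.425×0.15 = 0.1230 m³/s
Panel 2-3: Δb = 2.78 m, d̄ = (0.85+0.77)/2 = 0.81, v̄ = (0.30+0.33)/2 = 0.315 → q = 2.78×0.81×0.315 = 0.7093 m³/s
Panel 3-4: Δb = 2.02 m, d̄ = (0.77+0.66)/2 = 0.715, v̄ = (0.33+0.38)/2 = 0.355 → q = 2.02×0.715×0.355 = 0.5127 m³/s
Panel 4-5: Δb = 1.26 m, d̄ = (0.66+0.00)/2 = 0.33, v̄ = (0.38+0.00)/2 = 0.19 → q = 1.26×0.33×0.19 = 0.07900 m³/s
Q = Σ q = 1.424 m³/s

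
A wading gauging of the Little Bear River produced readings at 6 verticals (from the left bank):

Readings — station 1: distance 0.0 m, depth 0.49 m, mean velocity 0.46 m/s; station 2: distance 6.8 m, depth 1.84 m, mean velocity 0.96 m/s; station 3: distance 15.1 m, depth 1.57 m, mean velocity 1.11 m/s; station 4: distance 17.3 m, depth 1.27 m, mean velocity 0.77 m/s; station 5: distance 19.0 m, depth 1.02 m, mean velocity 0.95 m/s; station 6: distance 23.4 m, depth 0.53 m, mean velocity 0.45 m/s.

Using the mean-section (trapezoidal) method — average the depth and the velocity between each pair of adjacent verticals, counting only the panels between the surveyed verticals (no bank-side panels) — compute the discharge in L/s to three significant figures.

27300 L/s

Panel 1-2: Δb = 6.8 m, d̄ = (0.49+1.84)/2 = 1.165, v̄ = (0.46+0.96)/2 = 0.71 → q = 6.8×1.165×0.71 = 5.625 m³/s
Panel 2-3: Δb = 8.3 m, d̄ = (1.84+1.57)/2 = 1.705, v̄ = (0.96+1.11)/2 = 1.035 → q = 8.3×1.705×1.035 = 14.65 m³/s
Panel 3-4: Δb = 2.2 m, d̄ = (1.57+1.27)/2 = 1.42, v̄ = (1.11+0.77)/2 = 0.94 → q = 2.2×1.42×0.94 = 2.937 m³/s
Panel 4-5: Δb = 1.7 m, d̄ = (1.27+1.02)/2 = 1.145, v̄ = (0.77+0.95)/2 = 0.86 → q = 1.7×1.145×0.86 = 1.674 m³/s
Panel 5-6: Δb = 4.4 m, d̄ = (1.02+0.53)/2 = 0.775, v̄ = (0.95+0.45)/2 = 0.7 → q = 4.4×0.775×0.7 = 2.387 m³/s
Q = Σ q = 27.27 m³/s
= 27.27 × 1000 = 27270 L/s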